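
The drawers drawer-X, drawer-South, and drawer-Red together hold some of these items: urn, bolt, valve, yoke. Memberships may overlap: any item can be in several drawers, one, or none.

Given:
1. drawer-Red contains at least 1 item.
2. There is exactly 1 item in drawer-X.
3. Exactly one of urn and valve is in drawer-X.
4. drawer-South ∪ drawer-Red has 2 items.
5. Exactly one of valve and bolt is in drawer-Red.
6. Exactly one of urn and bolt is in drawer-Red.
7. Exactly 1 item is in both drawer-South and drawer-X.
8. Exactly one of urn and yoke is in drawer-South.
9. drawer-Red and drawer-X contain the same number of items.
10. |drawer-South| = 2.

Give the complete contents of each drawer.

drawer-X = {urn}; drawer-South = {bolt, urn}; drawer-Red = {bolt}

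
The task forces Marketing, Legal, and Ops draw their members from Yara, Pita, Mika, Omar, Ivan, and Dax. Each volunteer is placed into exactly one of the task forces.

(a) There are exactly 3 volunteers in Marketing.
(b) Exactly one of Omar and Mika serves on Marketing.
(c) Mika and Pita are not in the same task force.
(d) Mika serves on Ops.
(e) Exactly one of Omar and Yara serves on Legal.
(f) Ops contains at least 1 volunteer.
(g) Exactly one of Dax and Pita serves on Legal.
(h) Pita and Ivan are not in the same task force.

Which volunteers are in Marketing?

From (d): Mika ∈ Ops.
(b) (exactly one): Omar ∈ Marketing.
(c): Pita ∉ Ops.
(e) (exactly one): Yara ∈ Legal.
Suppose Pita ∈ Marketing: no assignment then satisfies all the clues, so Pita ∉ Marketing.

Marketing = {Dax, Ivan, Omar}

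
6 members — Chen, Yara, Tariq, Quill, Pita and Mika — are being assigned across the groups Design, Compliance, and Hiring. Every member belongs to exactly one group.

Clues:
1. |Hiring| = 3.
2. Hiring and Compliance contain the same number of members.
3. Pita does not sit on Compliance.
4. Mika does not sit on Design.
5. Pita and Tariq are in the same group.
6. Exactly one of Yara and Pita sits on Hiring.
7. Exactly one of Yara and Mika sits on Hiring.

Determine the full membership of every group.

From (3): Pita ∉ Compliance.
From (4): Mika ∉ Design.
(5): Tariq matches Pita: Tariq ∉ Compliance.
Suppose Chen ∈ Design: no assignment then satisfies all the clues, so Chen ∉ Design.

Design = {}; Compliance = {Chen, Quill, Yara}; Hiring = {Mika, Pita, Tariq}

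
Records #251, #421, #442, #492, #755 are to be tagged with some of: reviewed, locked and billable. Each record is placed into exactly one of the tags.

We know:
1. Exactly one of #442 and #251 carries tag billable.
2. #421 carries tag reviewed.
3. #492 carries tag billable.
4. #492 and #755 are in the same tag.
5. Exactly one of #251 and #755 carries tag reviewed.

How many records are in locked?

From (2): #421 ∈ reviewed.
From (3): #492 ∈ billable.
(4): #755 matches #492: #755 ∉ reviewed.
(4): #755 matches #492: #755 ∉ locked.
(4): #755 matches #492: #755 ∈ billable.
(5) (exactly one): #251 ∈ reviewed.
(1) (exactly one): #442 ∈ billable.

0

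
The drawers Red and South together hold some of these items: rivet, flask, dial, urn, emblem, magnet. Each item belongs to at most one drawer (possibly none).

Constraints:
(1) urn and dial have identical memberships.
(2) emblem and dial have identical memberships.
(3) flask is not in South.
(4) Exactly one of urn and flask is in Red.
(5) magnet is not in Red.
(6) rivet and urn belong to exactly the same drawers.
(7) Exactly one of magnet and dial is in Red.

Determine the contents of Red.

Red = {dial, emblem, rivet, urn}

From (3): flask ∉ South.
From (5): magnet ∉ Red.
(7) (exactly one): dial ∈ Red.
(1): urn matches dial: urn ∈ Red.
(2): emblem matches dial: emblem ∈ Red.
(4) (exactly one): flask ∉ Red.
(6): rivet matches urn: rivet ∈ Red.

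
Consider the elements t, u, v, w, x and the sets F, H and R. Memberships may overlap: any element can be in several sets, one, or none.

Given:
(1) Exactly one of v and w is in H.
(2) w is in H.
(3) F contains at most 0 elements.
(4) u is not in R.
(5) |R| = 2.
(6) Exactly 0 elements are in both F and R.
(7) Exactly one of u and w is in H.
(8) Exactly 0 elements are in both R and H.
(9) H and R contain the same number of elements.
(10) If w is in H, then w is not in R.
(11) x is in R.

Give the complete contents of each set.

F = {}; H = {t, w}; R = {v, x}

From (2): w ∈ H.
From (4): u ∉ R.
From (11): x ∈ R.
(1) (exactly one): v ∉ H.
(3): F already has 0, so the rest are out.
(7) (exactly one): u ∉ H.
(10): w ∉ R.
Suppose t ∉ H: no assignment then satisfies all the clues, so t ∈ H.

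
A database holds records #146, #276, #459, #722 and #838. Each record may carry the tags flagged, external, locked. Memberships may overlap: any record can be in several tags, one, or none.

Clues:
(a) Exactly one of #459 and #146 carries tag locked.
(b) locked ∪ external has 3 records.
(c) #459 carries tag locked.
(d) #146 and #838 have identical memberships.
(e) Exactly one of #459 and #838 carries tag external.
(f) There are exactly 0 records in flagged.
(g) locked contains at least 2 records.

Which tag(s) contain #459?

#459: external, locked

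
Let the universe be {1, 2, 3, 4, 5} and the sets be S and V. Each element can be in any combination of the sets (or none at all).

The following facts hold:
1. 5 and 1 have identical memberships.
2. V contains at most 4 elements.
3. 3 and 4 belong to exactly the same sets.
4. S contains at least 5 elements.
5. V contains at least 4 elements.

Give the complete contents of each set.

S = {1, 2, 3, 4, 5}; V = {1, 3, 4, 5}

(4): only 5 candidates remain for S, so all are in.
Suppose 1 ∉ V: no assignment then satisfies all the clues, so 1 ∈ V.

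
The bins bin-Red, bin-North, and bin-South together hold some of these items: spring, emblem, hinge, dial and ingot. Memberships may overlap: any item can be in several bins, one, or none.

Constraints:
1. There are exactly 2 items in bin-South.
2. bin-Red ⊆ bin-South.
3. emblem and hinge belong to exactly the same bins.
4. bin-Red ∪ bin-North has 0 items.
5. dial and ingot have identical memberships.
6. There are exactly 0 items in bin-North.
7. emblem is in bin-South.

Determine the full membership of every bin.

bin-Red = {}; bin-North = {}; bin-South = {emblem, hinge}

From (7): emblem ∈ bin-South.
(3): hinge matches emblem: hinge ∈ bin-South.
(6): bin-North already has 0, so the rest are out.
(1): bin-South already has 2, so the rest are out.
(2) contrapositive: spring ∉ bin-Red.
(2) contrapositive: dial ∉ bin-Red.
(2) contrapositive: ingot ∉ bin-Red.
Suppose emblem ∈ bin-Red: no assignment then satisfies all the clues, so emblem ∉ bin-Red.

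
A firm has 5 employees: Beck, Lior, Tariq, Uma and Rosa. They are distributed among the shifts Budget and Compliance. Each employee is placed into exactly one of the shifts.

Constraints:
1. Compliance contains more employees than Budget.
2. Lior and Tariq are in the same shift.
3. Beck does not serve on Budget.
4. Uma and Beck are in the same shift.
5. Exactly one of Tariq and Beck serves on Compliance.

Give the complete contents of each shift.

Budget = {Lior, Tariq}; Compliance = {Beck, Rosa, Uma}

From (3): Beck ∉ Budget.
(4): Uma matches Beck: Uma ∉ Budget.
Only one shift left: Beck ∈ Compliance.
Only one shift left: Uma ∈ Compliance.
(5) (exactly one): Tariq ∉ Compliance.
Only one shift left: Tariq ∈ Budget.
(2): Lior matches Tariq: Lior ∈ Budget.
Suppose Rosa ∈ Budget: no assignment then satisfies all the clues, so Rosa ∉ Budget.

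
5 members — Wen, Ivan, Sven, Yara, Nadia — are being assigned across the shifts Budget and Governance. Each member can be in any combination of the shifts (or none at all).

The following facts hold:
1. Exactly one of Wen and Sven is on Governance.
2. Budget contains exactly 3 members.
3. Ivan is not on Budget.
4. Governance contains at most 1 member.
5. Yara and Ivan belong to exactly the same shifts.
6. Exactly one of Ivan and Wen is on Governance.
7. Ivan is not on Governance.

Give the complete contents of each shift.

From (3): Ivan ∉ Budget.
From (7): Ivan ∉ Governance.
(5): Yara matches Ivan: Yara ∉ Budget.
(5): Yara matches Ivan: Yara ∉ Governance.
(6) (exactly one): Wen ∈ Governance.
(1) (exactly one): Sven ∉ Governance.
(2): only 3 candidates remain for Budget, so all are in.
(4): Governance already has 1, so the rest are out.

Budget = {Nadia, Sven, Wen}; Governance = {Wen}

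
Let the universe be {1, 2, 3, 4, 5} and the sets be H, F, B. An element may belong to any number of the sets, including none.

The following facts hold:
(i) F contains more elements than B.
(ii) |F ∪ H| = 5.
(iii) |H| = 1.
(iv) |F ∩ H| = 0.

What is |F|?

4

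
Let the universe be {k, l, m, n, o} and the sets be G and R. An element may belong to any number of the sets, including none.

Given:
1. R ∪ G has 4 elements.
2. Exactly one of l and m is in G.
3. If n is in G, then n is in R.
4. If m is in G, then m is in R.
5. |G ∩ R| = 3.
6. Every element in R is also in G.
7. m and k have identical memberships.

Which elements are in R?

R = {k, m, n}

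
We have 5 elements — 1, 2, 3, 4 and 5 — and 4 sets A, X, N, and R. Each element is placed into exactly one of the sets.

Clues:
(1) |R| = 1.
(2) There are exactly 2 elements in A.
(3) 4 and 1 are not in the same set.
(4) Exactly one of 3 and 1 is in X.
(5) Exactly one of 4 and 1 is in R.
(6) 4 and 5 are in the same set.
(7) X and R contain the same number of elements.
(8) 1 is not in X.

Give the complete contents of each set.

A = {4, 5}; X = {3}; N = {2}; R = {1}

From (8): 1 ∉ X.
(4) (exactly one): 3 ∈ X.
Suppose 1 ∈ A: no assignment then satisfies all the clues, so 1 ∉ A.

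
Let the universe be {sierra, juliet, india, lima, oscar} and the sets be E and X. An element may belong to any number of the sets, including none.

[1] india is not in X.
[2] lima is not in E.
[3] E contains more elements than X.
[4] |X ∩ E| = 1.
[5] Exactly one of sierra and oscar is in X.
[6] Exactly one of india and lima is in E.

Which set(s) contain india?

From (1): india ∉ X.
From (2): lima ∉ E.
(6) (exactly one): india ∈ E.

india: E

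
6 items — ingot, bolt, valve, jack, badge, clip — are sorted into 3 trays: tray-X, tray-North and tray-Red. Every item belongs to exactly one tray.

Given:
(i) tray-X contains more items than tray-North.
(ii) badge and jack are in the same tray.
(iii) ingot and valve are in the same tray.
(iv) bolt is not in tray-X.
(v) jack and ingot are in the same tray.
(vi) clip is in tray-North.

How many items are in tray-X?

4

From (iv): bolt ∉ tray-X.
From (vi): clip ∈ tray-North.
Suppose ingot ∉ tray-X: no assignment then satisfies all the clues, so ingot ∈ tray-X.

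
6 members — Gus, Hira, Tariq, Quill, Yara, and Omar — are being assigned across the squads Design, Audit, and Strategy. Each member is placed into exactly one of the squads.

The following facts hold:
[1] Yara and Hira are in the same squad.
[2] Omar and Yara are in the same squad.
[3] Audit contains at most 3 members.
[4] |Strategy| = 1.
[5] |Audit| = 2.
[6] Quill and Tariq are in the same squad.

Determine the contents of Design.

Design = {Hira, Omar, Yara}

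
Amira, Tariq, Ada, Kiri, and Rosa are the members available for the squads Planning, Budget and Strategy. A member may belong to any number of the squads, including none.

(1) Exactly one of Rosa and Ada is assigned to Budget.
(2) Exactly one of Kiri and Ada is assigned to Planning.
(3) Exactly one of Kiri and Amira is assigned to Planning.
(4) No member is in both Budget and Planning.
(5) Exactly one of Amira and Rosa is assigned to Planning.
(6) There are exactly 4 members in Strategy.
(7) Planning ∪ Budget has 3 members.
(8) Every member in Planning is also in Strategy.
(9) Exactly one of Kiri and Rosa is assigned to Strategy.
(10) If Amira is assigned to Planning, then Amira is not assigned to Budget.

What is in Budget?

Budget = {Rosa}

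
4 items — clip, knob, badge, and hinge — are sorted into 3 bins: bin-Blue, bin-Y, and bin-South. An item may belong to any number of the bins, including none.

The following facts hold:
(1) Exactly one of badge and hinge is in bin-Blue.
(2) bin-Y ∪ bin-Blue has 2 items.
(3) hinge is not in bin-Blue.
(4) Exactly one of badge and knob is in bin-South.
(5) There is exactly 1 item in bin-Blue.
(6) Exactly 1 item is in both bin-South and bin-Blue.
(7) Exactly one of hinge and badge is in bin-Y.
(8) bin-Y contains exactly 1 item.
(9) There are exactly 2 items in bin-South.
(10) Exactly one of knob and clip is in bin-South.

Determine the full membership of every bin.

From (3): hinge ∉ bin-Blue.
(1) (exactly one): badge ∈ bin-Blue.
(5): bin-Blue already has 1, so the rest are out.
Suppose clip ∈ bin-Y: no assignment then satisfies all the clues, so clip ∉ bin-Y.

bin-Blue = {badge}; bin-Y = {hinge}; bin-South = {badge, clip}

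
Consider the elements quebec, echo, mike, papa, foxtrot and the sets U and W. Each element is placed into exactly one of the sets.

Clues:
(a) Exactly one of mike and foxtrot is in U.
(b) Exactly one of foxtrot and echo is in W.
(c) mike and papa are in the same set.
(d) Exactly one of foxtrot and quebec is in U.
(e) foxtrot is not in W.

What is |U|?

1

From (e): foxtrot ∉ W.
(b) (exactly one): echo ∈ W.
Only one set left: foxtrot ∈ U.
(a) (exactly one): mike ∉ U.
(c): papa matches mike: papa ∉ U.
(d) (exactly one): quebec ∉ U.
Only one set left: quebec ∈ W.
Only one set left: mike ∈ W.
Only one set left: papa ∈ W.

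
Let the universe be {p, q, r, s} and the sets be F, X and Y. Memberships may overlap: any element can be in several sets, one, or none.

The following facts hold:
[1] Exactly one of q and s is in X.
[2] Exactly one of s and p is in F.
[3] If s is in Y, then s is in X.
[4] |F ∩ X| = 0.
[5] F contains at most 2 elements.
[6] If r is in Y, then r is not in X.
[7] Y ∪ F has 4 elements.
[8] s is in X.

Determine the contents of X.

X = {s}

From (8): s ∈ X.
(1) (exactly one): q ∉ X.
Suppose p ∈ X: no assignment then satisfies all the clues, so p ∉ X.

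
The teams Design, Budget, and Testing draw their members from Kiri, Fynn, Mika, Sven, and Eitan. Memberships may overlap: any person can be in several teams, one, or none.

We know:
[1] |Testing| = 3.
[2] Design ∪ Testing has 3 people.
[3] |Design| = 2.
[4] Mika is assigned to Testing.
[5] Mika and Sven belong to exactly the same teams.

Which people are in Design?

Design = {Mika, Sven}

From (4): Mika ∈ Testing.
(5): Sven matches Mika: Sven ∈ Testing.
Suppose Kiri ∈ Design: no assignment then satisfies all the clues, so Kiri ∉ Design.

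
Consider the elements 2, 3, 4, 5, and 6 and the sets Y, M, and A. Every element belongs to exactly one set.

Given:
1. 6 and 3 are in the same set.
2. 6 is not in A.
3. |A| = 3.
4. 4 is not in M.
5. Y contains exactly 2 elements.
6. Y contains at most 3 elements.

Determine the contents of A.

A = {2, 4, 5}

From (2): 6 ∉ A.
From (4): 4 ∉ M.
(1): 3 matches 6: 3 ∉ A.
(3): only 3 candidates remain for A, so all are in.
(5): only 2 candidates remain for Y, so all are in.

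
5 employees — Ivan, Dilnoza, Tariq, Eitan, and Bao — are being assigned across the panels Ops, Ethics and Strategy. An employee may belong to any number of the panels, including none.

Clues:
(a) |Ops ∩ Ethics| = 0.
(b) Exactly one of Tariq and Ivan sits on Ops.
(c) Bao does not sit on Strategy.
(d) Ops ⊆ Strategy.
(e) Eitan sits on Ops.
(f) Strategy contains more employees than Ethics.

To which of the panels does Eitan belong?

From (c): Bao ∉ Strategy.
From (e): Eitan ∈ Ops.
(d) with Eitan ∈ Ops: Eitan ∈ Strategy.
(d) contrapositive: Bao ∉ Ops.
Suppose Eitan ∈ Ethics: no assignment then satisfies all the clues, so Eitan ∉ Ethics.

Eitan: Ops, Strategy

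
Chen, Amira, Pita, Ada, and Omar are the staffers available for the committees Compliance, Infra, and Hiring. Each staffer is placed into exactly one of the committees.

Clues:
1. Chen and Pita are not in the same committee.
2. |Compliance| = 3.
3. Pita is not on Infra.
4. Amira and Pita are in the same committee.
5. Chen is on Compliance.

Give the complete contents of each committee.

Compliance = {Ada, Chen, Omar}; Infra = {}; Hiring = {Amira, Pita}

From (3): Pita ∉ Infra.
From (5): Chen ∈ Compliance.
(1): Pita ∉ Compliance.
(4): Amira matches Pita: Amira ∉ Compliance.
(4): Amira matches Pita: Amira ∉ Infra.
Only one committee left: Amira ∈ Hiring.
Only one committee left: Pita ∈ Hiring.
(2): only 3 candidates remain for Compliance, so all are in.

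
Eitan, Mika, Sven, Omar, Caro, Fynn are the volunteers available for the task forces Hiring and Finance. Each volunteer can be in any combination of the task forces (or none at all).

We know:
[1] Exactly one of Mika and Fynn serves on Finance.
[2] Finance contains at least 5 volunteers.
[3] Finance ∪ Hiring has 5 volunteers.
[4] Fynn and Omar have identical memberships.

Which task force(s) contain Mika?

Mika: none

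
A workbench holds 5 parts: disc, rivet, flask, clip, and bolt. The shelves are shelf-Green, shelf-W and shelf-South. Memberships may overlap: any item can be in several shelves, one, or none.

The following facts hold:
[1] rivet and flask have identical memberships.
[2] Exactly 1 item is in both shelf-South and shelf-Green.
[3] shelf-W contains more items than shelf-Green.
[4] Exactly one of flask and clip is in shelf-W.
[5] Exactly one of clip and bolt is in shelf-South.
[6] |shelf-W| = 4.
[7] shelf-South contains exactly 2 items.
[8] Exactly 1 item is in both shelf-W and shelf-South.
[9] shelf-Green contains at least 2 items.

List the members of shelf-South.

shelf-South = {clip, disc}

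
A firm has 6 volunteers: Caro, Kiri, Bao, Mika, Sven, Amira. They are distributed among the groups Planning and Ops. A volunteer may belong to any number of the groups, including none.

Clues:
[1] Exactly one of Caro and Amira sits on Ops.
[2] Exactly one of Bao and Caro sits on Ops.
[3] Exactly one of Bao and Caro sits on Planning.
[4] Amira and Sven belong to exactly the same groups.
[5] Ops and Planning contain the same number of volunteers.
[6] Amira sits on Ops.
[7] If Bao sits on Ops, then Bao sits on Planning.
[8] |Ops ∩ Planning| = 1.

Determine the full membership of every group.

Planning = {Bao, Kiri, Mika}; Ops = {Amira, Bao, Sven}

From (6): Amira ∈ Ops.
(1) (exactly one): Caro ∉ Ops.
(2) (exactly one): Bao ∈ Ops.
(4): Sven matches Amira: Sven ∈ Ops.
(7): Bao ∈ Planning.
(3) (exactly one): Caro ∉ Planning.
Suppose Kiri ∉ Planning: no assignment then satisfies all the clues, so Kiri ∈ Planning.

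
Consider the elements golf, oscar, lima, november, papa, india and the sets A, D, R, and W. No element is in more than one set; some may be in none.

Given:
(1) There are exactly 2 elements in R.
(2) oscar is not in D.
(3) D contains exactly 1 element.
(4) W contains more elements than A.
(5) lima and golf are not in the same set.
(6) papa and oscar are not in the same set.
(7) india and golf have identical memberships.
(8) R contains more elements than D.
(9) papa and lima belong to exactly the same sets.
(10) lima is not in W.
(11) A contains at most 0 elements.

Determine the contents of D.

D = {november}

From (2): oscar ∉ D.
From (10): lima ∉ W.
(9): papa matches lima: papa ∉ W.
(11): A already has 0, so the rest are out.
Suppose golf ∈ D: no assignment then satisfies all the clues, so golf ∉ D.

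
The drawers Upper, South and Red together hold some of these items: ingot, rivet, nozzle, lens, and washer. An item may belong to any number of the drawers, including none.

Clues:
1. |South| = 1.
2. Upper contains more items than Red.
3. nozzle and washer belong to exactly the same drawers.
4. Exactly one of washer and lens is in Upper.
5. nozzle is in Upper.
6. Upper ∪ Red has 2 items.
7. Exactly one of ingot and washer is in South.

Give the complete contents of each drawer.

Upper = {nozzle, washer}; South = {ingot}; Red = {}

From (5): nozzle ∈ Upper.
(3): washer matches nozzle: washer ∈ Upper.
(4) (exactly one): lens ∉ Upper.
Suppose ingot ∈ Upper: no assignment then satisfies all the clues, so ingot ∉ Upper.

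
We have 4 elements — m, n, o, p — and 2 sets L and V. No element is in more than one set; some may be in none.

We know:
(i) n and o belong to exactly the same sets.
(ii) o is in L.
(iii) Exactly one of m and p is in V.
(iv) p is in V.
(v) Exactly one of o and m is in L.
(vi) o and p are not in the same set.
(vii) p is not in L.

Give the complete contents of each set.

From (ii): o ∈ L.
From (iv): p ∈ V.
(i): n matches o: n ∈ L.
(iii) (exactly one): m ∉ V.
(v) (exactly one): m ∉ L.

L = {n, o}; V = {p}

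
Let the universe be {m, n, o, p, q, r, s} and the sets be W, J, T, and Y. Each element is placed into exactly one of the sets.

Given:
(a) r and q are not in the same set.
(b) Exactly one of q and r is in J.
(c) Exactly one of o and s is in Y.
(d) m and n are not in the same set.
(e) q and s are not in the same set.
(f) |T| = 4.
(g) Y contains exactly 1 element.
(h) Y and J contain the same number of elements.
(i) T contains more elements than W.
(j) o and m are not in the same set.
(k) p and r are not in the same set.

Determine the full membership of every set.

W = {m}; J = {r}; T = {n, o, p, q}; Y = {s}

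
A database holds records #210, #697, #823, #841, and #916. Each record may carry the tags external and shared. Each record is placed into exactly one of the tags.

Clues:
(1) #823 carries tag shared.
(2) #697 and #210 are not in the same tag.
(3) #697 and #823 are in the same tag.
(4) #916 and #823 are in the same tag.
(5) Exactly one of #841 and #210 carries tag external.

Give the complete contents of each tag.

external = {#210}; shared = {#697, #823, #841, #916}

From (1): #823 ∈ shared.
(3): #697 matches #823: #697 ∉ external.
(3): #697 matches #823: #697 ∈ shared.
(4): #916 matches #823: #916 ∉ external.
(4): #916 matches #823: #916 ∈ shared.
(2): #210 ∉ shared.
Only one tag left: #210 ∈ external.
(5) (exactly one): #841 ∉ external.
Only one tag left: #841 ∈ shared.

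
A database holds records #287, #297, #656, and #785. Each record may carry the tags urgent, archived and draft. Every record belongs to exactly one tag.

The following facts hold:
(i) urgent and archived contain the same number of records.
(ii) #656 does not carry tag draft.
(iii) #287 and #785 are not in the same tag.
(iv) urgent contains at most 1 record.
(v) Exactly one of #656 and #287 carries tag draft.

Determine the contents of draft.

draft = {#287, #297}

From (ii): #656 ∉ draft.
(v) (exactly one): #287 ∈ draft.
(iii): #785 ∉ draft.
Suppose #297 ∉ draft: no assignment then satisfies all the clues, so #297 ∈ draft.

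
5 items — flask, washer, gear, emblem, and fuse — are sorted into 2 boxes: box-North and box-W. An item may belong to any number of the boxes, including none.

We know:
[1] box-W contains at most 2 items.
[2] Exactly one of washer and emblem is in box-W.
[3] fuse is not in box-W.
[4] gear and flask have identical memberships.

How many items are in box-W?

1

From (3): fuse ∉ box-W.
Suppose flask ∈ box-W: no assignment then satisfies all the clues, so flask ∉ box-W.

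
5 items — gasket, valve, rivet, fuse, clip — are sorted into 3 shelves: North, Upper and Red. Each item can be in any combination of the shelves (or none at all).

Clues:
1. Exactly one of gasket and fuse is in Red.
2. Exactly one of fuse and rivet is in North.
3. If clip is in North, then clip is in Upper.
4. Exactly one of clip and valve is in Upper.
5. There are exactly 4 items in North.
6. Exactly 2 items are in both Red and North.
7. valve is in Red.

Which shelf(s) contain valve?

From (7): valve ∈ Red.
Suppose valve ∉ North: no assignment then satisfies all the clues, so valve ∈ North.

valve: North, Red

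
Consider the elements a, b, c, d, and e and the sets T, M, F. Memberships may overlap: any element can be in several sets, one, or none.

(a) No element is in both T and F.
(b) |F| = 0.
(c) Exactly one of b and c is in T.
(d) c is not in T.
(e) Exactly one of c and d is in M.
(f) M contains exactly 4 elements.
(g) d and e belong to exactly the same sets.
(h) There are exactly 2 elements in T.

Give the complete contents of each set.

T = {a, b}; M = {a, b, d, e}; F = {}

From (d): c ∉ T.
(b): F already has 0, so the rest are out.
(c) (exactly one): b ∈ T.
Suppose a ∉ T: no assignment then satisfies all the clues, so a ∈ T.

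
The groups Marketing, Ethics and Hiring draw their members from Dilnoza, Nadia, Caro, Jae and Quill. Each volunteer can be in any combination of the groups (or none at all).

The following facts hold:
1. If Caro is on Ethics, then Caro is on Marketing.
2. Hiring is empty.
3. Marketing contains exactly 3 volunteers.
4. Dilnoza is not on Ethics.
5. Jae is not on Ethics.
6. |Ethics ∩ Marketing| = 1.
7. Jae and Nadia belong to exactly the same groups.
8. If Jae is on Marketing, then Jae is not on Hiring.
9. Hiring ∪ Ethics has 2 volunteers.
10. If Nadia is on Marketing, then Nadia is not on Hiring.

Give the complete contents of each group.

Marketing = {Caro, Jae, Nadia}; Ethics = {Caro, Quill}; Hiring = {}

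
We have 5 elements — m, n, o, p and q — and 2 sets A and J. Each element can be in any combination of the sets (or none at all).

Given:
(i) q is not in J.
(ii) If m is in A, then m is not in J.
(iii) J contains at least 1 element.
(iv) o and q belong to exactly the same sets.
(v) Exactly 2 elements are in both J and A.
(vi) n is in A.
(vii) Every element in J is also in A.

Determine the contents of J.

J = {n, p}

From (i): q ∉ J.
From (vi): n ∈ A.
(iv): o matches q: o ∉ J.
Suppose m ∈ J: no assignment then satisfies all the clues, so m ∉ J.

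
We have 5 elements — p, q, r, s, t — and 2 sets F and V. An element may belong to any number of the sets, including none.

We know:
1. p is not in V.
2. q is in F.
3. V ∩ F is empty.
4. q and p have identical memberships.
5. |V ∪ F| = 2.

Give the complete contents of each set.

F = {p, q}; V = {}

From (1): p ∉ V.
From (2): q ∈ F.
(3) (disjoint): q ∉ V.
(4): p matches q: p ∈ F.
Suppose r ∈ F: no assignment then satisfies all the clues, so r ∉ F.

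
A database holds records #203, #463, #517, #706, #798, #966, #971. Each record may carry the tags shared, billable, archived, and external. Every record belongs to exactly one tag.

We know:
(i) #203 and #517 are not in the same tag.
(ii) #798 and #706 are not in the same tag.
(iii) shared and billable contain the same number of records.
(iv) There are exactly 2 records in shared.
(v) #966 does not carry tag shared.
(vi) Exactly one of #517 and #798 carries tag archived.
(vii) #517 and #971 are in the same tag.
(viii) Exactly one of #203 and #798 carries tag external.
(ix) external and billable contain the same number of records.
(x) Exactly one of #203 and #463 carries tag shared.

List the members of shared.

shared = {#463, #706}

From (v): #966 ∉ shared.
Suppose #203 ∈ shared: no assignment then satisfies all the clues, so #203 ∉ shared.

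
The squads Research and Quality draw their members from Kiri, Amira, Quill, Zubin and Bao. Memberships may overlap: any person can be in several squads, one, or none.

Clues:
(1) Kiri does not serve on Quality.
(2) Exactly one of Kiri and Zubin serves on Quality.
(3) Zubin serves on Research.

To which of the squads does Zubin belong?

Zubin: Quality, Research

From (1): Kiri ∉ Quality.
From (3): Zubin ∈ Research.
(2) (exactly one): Zubin ∈ Quality.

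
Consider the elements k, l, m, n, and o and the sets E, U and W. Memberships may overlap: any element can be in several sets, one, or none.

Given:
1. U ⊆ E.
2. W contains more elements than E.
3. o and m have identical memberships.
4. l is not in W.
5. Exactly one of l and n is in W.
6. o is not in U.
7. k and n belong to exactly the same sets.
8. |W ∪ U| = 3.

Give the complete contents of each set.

E = {l}; U = {l}; W = {k, n}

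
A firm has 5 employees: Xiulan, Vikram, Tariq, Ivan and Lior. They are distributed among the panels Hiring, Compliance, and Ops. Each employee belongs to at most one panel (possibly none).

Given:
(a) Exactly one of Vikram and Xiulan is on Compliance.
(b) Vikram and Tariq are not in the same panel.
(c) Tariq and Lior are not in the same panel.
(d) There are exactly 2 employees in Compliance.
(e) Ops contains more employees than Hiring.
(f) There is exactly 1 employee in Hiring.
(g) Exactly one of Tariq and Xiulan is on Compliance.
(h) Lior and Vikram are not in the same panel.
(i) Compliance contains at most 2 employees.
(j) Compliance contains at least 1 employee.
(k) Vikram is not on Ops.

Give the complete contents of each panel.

Hiring = {Vikram}; Compliance = {Lior, Xiulan}; Ops = {Ivan, Tariq}

From (k): Vikram ∉ Ops.
Suppose Xiulan ∈ Hiring: no assignment then satisfies all the clues, so Xiulan ∉ Hiring.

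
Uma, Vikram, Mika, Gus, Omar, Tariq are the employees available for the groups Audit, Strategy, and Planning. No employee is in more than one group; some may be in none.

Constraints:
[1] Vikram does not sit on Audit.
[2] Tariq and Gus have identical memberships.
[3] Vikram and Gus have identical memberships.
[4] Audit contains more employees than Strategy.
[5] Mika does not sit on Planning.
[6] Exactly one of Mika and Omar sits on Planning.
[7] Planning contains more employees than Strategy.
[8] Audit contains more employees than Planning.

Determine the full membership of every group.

Audit = {Mika, Uma}; Strategy = {}; Planning = {Omar}

From (1): Vikram ∉ Audit.
From (5): Mika ∉ Planning.
(3): Gus matches Vikram: Gus ∉ Audit.
(6) (exactly one): Omar ∈ Planning.
(2): Tariq matches Gus: Tariq ∉ Audit.
Suppose Uma ∉ Audit: no assignment then satisfies all the clues, so Uma ∈ Audit.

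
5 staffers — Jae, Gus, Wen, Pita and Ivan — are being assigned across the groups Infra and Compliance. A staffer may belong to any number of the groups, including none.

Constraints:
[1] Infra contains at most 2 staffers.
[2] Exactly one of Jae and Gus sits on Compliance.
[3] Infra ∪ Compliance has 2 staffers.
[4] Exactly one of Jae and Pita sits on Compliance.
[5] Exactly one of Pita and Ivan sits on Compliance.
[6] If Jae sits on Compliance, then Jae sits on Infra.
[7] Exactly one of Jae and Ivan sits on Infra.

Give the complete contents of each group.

Infra = {Jae}; Compliance = {Ivan, Jae}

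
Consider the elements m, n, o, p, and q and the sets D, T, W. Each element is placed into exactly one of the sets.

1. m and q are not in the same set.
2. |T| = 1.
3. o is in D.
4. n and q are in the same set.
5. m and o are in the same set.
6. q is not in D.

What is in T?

From (3): o ∈ D.
From (6): q ∉ D.
(4): n matches q: n ∉ D.
(5): m matches o: m ∈ D.
Suppose n ∈ T: no assignment then satisfies all the clues, so n ∉ T.

T = {p}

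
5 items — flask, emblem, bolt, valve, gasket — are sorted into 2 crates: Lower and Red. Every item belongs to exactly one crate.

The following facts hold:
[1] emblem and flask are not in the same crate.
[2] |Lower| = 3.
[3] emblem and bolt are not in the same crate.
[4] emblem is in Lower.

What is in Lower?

From (4): emblem ∈ Lower.
(1): flask ∉ Lower.
(3): bolt ∉ Lower.
Only one crate left: flask ∈ Red.
Only one crate left: bolt ∈ Red.
(2): only 3 candidates remain for Lower, so all are in.

Lower = {emblem, gasket, valve}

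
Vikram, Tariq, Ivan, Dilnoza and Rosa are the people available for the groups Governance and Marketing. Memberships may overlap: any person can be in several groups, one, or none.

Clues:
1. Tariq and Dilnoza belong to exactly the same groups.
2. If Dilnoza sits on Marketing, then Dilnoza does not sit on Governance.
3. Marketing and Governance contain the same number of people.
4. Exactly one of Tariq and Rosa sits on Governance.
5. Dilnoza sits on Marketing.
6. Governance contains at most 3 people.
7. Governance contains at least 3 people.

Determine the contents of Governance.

From (5): Dilnoza ∈ Marketing.
(1): Tariq matches Dilnoza: Tariq ∈ Marketing.
(2): Dilnoza ∉ Governance.
(1): Tariq matches Dilnoza: Tariq ∉ Governance.
(4) (exactly one): Rosa ∈ Governance.
(7): only 3 candidates remain for Governance, so all are in.

Governance = {Ivan, Rosa, Vikram}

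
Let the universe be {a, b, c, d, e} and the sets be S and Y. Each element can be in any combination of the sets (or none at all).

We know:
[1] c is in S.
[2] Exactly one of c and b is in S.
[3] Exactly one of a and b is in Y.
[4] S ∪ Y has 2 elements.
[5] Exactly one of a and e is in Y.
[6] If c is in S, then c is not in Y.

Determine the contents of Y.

Y = {a}

From (1): c ∈ S.
(2) (exactly one): b ∉ S.
(6): c ∉ Y.
Suppose a ∉ Y: no assignment then satisfies all the clues, so a ∈ Y.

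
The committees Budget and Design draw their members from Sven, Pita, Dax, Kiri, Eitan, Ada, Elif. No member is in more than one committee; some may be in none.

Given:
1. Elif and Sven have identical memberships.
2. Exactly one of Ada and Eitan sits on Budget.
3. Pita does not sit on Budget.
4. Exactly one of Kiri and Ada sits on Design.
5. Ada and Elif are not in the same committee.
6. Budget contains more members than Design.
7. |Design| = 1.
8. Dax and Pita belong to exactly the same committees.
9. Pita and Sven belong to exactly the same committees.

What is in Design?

Design = {Ada}

From (3): Pita ∉ Budget.
(8): Dax matches Pita: Dax ∉ Budget.
(9): Sven matches Pita: Sven ∉ Budget.
(1): Elif matches Sven: Elif ∉ Budget.
Suppose Sven ∈ Design: no assignment then satisfies all the clues, so Sven ∉ Design.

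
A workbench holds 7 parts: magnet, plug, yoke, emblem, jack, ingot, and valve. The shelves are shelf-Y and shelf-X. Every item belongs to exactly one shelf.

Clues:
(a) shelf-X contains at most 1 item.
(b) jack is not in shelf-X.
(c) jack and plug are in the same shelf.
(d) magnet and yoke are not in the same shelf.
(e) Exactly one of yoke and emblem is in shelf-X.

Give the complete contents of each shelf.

shelf-Y = {emblem, ingot, jack, magnet, plug, valve}; shelf-X = {yoke}

From (b): jack ∉ shelf-X.
(c): plug matches jack: plug ∉ shelf-X.
Only one shelf left: plug ∈ shelf-Y.
Only one shelf left: jack ∈ shelf-Y.
Suppose magnet ∉ shelf-Y: no assignment then satisfies all the clues, so magnet ∈ shelf-Y.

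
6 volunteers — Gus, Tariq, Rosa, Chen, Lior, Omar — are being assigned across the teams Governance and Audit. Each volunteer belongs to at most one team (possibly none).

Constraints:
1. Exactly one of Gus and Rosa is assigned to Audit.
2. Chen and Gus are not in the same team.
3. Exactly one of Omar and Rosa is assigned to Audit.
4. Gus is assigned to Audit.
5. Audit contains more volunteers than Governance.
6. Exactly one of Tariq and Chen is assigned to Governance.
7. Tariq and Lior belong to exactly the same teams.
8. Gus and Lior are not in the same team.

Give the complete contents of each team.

Governance = {Chen}; Audit = {Gus, Omar}

From (4): Gus ∈ Audit.
(1) (exactly one): Rosa ∉ Audit.
(2): Chen ∉ Audit.
(3) (exactly one): Omar ∈ Audit.
(8): Lior ∉ Audit.
(7): Tariq matches Lior: Tariq ∉ Audit.
Suppose Tariq ∈ Governance: no assignment then satisfies all the clues, so Tariq ∉ Governance.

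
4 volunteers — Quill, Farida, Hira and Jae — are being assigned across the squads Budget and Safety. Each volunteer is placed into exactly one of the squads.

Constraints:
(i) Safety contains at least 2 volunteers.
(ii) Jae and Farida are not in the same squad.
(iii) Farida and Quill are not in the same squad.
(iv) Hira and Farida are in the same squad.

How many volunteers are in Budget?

2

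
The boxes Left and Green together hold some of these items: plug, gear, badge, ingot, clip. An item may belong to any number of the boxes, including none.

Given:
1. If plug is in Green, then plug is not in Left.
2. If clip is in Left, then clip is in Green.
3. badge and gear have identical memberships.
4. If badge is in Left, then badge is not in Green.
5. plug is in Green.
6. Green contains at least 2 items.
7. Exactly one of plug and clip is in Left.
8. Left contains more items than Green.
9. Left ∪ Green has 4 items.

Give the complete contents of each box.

Left = {badge, clip, gear}; Green = {clip, plug}

From (5): plug ∈ Green.
(1): plug ∉ Left.
(7) (exactly one): clip ∈ Left.
(2): clip ∈ Green.
Suppose gear ∉ Left: no assignment then satisfies all the clues, so gear ∈ Left.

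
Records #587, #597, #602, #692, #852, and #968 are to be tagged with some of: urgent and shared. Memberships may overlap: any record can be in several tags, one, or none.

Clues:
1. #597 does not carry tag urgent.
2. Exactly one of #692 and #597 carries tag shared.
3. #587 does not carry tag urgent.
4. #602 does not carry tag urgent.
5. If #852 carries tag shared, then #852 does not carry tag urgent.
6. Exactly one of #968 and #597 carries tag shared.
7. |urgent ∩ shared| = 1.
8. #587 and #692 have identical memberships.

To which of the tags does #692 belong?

From (1): #597 ∉ urgent.
From (3): #587 ∉ urgent.
From (4): #602 ∉ urgent.
(8): #692 matches #587: #692 ∉ urgent.
Suppose #692 ∉ shared: no assignment then satisfies all the clues, so #692 ∈ shared.

#692: shared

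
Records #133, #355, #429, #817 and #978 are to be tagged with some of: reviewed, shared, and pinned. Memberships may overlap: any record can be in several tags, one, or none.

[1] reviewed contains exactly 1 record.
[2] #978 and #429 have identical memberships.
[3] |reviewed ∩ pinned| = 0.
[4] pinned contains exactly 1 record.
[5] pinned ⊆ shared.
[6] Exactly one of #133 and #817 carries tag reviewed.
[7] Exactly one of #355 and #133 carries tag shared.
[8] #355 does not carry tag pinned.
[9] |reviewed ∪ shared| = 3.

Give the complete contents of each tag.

reviewed = {#133}; shared = {#355, #817}; pinned = {#817}

From (8): #355 ∉ pinned.
Suppose #133 ∉ reviewed: no assignment then satisfies all the clues, so #133 ∈ reviewed.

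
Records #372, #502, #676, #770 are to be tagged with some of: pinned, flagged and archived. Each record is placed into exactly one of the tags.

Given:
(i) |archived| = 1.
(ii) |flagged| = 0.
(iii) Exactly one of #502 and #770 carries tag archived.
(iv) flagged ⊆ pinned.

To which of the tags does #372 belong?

(ii): flagged already has 0, so the rest are out.
Suppose #372 ∉ pinned: no assignment then satisfies all the clues, so #372 ∈ pinned.

#372: pinned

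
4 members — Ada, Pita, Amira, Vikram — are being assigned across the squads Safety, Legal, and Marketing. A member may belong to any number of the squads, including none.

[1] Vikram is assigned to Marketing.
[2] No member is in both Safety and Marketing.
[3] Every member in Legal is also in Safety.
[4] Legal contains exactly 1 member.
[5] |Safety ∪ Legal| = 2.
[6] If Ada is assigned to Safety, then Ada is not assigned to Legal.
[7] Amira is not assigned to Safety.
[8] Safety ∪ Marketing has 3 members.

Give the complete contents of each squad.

Safety = {Ada, Pita}; Legal = {Pita}; Marketing = {Vikram}

From (1): Vikram ∈ Marketing.
From (7): Amira ∉ Safety.
(2) (disjoint): Vikram ∉ Safety.
(3) contrapositive: Amira ∉ Legal.
(3) contrapositive: Vikram ∉ Legal.
Suppose Ada ∉ Safety: no assignment then satisfies all the clues, so Ada ∈ Safety.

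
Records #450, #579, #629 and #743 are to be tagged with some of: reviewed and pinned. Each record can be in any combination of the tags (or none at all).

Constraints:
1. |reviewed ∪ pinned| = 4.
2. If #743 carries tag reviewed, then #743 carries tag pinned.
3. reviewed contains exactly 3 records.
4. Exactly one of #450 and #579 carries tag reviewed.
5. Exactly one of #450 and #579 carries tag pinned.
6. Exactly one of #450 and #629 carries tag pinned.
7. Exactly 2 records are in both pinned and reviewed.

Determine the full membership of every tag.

reviewed = {#450, #629, #743}; pinned = {#579, #629, #743}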